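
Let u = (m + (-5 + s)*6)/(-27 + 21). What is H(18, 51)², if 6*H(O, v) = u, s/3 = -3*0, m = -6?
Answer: 1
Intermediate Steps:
s = 0 (s = 3*(-3*0) = 3*0 = 0)
u = 6 (u = (-6 + (-5 + 0)*6)/(-27 + 21) = (-6 - 5*6)/(-6) = (-6 - 30)*(-⅙) = -36*(-⅙) = 6)
H(O, v) = 1 (H(O, v) = (⅙)*6 = 1)
H(18, 51)² = 1² = 1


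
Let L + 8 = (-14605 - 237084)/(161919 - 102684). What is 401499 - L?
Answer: 23783518834/59235 ≈ 4.0151e+5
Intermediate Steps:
L = -725569/59235 (L = -8 + (-14605 - 237084)/(161919 - 102684) = -8 - 251689/59235 = -725569/59235 ≈ -12.249)
401499 - L = 401499 - 1*(-725569/59235) = 401499 + 725569/59235 = 23783518834/59235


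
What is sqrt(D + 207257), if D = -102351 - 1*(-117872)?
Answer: sqrt(222778) ≈ 471.99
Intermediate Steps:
D = 15521 (D = -102351 + 117872 = 15521)
sqrt(D + 207257) = sqrt(15521 + 207257) = sqrt(222778)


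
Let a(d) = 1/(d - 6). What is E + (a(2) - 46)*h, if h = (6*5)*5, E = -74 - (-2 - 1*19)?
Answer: -13981/2 ≈ -6990.5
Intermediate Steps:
a(d) = 1/(-6 + d)
E = -53 (E = -74 - (-2 - 19) = -74 - 1*(-21) = -74 + 21 = -53)
h = 150 (h = 30*5 = 150)
E + (a(2) - 46)*h = -53 + (1/(-6 + 2) - 46)*150 = -53 + (1/(-4) - 46)*150 = -53 + (-¼ - 46)*150 = -53 - 185/4*150 = -53 - 13875/2 = -13981/2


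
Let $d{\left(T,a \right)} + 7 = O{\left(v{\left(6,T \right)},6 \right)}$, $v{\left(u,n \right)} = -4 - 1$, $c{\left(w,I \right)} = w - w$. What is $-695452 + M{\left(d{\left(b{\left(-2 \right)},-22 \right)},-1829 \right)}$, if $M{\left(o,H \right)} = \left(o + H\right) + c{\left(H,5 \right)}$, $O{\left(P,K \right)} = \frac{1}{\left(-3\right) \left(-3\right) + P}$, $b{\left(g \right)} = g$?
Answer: $- \frac{2789151}{4} \approx -6.9729 \cdot 10^{5}$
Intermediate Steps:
$c{\left(w,I \right)} = 0$
$v{\left(u,n \right)} = -5$
$O{\left(P,K \right)} = \frac{1}{9 + P}$
$d{\left(T,a \right)} = - \frac{27}{4}$ ($d{\left(T,a \right)} = -7 + \frac{1}{9 - 5} = -7 + \frac{1}{4} = - \frac{27}{4}$)
$M{\left(o,H \right)} = H + o$ ($M{\left(o,H \right)} = \left(o + H\right) + 0 = \left(H + o\right) + 0 = H + o$)
$-695452 + M{\left(d{\left(b{\left(-2 \right)},-22 \right)},-1829 \right)} = -695452 - \frac{7343}{4} = - \frac{2789151}{4}$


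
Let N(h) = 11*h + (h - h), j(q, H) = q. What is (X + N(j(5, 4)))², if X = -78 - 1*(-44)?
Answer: 441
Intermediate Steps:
N(h) = 11*h (N(h) = 11*h + 0 = 11*h)
X = -34 (X = -78 + 44 = -34)
(X + N(j(5, 4)))² = (-34 + 11*5)² = (-34 + 55)² = 21² = 441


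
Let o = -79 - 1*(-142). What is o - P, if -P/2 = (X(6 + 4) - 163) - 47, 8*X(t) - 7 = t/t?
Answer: -355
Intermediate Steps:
o = 63 (o = -79 + 142 = 63)
X(t) = 1 (X(t) = 7/8 + (t/t)/8 = 7/8 + (⅛)*1 = 7/8 + ⅛ = 1)
P = 418 (P = -2*((1 - 163) - 47) = -2*(-162 - 47) = -2*(-209) = 418)
o - P = 63 - 1*418 = 63 - 418 = -355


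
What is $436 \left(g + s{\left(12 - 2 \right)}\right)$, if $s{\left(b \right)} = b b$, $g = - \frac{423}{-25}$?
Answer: $\frac{1274428}{25} \approx 50977.0$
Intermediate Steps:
$g = \frac{423}{25}$ ($g = \left(-423\right) \left(- \frac{1}{25}\right) = \frac{423}{25} \approx 16.92$)
$s{\left(b \right)} = b^{2}$
$436 \left(g + s{\left(12 - 2 \right)}\right) = 436 \left(\frac{423}{25} + \left(12 - 2\right)^{2}\right) = 436 \left(\frac{423}{25} + 10^{2}\right) = 436 \left(\frac{423}{25} + 100\right) = 436 \cdot \frac{2923}{25} = \frac{1274428}{25}$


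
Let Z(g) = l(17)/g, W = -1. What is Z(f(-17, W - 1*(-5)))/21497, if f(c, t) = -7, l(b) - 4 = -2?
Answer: -2/150479 ≈ -1.3291e-5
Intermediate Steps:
l(b) = 2 (l(b) = 4 - 2 = 2)
Z(g) = 2/g
Z(f(-17, W - 1*(-5)))/21497 = (2/(-7))/21497 = (2*(-⅐))*(1/21497) = -2/7*1/21497 = -2/150479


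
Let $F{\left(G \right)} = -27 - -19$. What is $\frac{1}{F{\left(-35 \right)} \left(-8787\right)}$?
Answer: $\frac{1}{70296} \approx 1.4226 \cdot 10^{-5}$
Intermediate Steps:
$F{\left(G \right)} = -8$ ($F{\left(G \right)} = -27 + 19 = -8$)
$\frac{1}{F{\left(-35 \right)} \left(-8787\right)} = \frac{1}{\left(-8\right) \left(-8787\right)} = \left(- \frac{1}{8}\right) \left(- \frac{1}{8787}\right) = \frac{1}{70296}$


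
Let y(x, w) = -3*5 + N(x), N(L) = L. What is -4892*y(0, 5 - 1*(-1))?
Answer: 73380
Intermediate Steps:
y(x, w) = -15 + x (y(x, w) = -3*5 + x = -15 + x)
-4892*y(0, 5 - 1*(-1)) = -4892*(-15 + 0) = -4892*(-15) = 73380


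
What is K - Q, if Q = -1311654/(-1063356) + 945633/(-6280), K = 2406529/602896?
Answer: 918665336112689/5991167464240 ≈ 153.34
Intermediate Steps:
K = 2406529/602896 (K = 2406529*(1/602896) = 2406529/602896 ≈ 3.9916)
Q = -83108944769/556489640 (Q = -1311654*(-1/1063356) + 945633*(-1/6280) = 218609/177226 - 945633/6280 = -83108944769/556489640 ≈ -149.34)
K - Q = 2406529/602896 - 1*(-83108944769/556489640) = 2406529/602896 + 83108944769/556489640 = 918665336112689/5991167464240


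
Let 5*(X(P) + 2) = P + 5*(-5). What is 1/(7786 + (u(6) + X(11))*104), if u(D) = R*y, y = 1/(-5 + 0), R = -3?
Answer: 5/36746 ≈ 0.00013607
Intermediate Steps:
X(P) = -7 + P/5 (X(P) = -2 + (P + 5*(-5))/5 = -2 + (P - 25)/5 = -2 + (-25 + P)/5 = -2 + (-5 + P/5) = -7 + P/5)
y = -⅕ (y = 1/(-5) = -⅕ ≈ -0.20000)
u(D) = ⅗ (u(D) = -3*(-⅕) = ⅗)
1/(7786 + (u(6) + X(11))*104) = 1/(7786 + (⅗ + (-7 + (⅕)*11))*104) = 1/(7786 + (⅗ + (-7 + 11/5))*104) = 1/(7786 + (⅗ - 24/5)*104) = 1/(7786 - 21/5*104) = 1/(7786 - 2184/5) = 1/(36746/5) = 5/36746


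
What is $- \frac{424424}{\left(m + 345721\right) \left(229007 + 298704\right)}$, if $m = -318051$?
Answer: $- \frac{212212}{7300881685} \approx -2.9067 \cdot 10^{-5}$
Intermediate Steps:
$- \frac{424424}{\left(m + 345721\right) \left(229007 + 298704\right)} = - \frac{424424}{\left(-318051 + 345721\right) \left(229007 + 298704\right)} = - \frac{424424}{27670 \cdot 527711} = - \frac{424424}{14601763370} = \left(-424424\right) \frac{1}{14601763370} = - \frac{212212}{7300881685}$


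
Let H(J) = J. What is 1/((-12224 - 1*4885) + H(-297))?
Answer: -1/17406 ≈ -5.7451e-5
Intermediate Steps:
1/((-12224 - 1*4885) + H(-297)) = 1/((-12224 - 1*4885) - 297) = 1/((-12224 - 4885) - 297) = 1/(-17109 - 297) = 1/(-17406) = -1/17406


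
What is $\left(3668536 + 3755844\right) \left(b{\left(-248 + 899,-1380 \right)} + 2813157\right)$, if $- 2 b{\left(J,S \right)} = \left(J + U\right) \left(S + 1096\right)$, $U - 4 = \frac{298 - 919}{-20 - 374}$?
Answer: $\frac{4250895514176200}{197} \approx 2.1578 \cdot 10^{13}$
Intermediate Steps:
$U = \frac{2197}{394}$ ($U = 4 + \frac{298 - 919}{-20 - 374} = 4 - \frac{621}{-394} = 4 - - \frac{621}{394} = 4 + \frac{621}{394} = \frac{2197}{394} \approx 5.5761$)
$b{\left(J,S \right)} = - \frac{\left(1096 + S\right) \left(\frac{2197}{394} + J\right)}{2}$ ($b{\left(J,S \right)} = - \frac{\left(J + \frac{2197}{394}\right) \left(S + 1096\right)}{2} = - \frac{\left(\frac{2197}{394} + J\right) \left(1096 + S\right)}{2} = - \frac{\left(1096 + S\right) \left(\frac{2197}{394} + J\right)}{2}$)
$\left(3668536 + 3755844\right) \left(b{\left(-248 + 899,-1380 \right)} + 2813157\right) = \left(3668536 + 3755844\right) \left(\left(- \frac{601978}{197} - 548 \left(-248 + 899\right) - - \frac{757965}{197} - \frac{1}{2} \left(-248 + 899\right) \left(-1380\right)\right) + 2813157\right) = 7424380 \left(\left(- \frac{601978}{197} - 356748 + \frac{757965}{197} - \frac{651}{2} \left(-1380\right)\right) + 2813157\right) = 7424380 \left(\left(- \frac{601978}{197} - 356748 + \frac{757965}{197} + 449190\right) + 2813157\right) = 7424380 \left(\frac{18367061}{197} + 2813157\right) = 7424380 \cdot \frac{572558990}{197} = \frac{4250895514176200}{197}$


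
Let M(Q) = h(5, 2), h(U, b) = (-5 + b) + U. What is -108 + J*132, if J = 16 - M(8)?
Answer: 1740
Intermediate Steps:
h(U, b) = -5 + U + b
M(Q) = 2 (M(Q) = -5 + 5 + 2 = 2)
J = 14 (J = 16 - 1*2 = 16 - 2 = 14)
-108 + J*132 = -108 + 14*132 = -108 + 1848 = 1740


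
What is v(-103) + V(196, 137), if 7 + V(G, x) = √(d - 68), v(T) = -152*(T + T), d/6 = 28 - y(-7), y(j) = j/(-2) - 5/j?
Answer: 31305 + √3661/7 ≈ 31314.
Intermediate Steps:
y(j) = -5/j - j/2 (y(j) = j*(-½) - 5/j = -j/2 - 5/j = -5/j - j/2)
d = 999/7 (d = 6*(28 - (-5/(-7) - ½*(-7))) = 6*(28 - (-5*(-⅐) + 7/2)) = 6*(28 - (5/7 + 7/2)) = 6*(28 - 1*59/14) = 6*(28 - 59/14) = 6*(333/14) = 999/7 ≈ 142.71)
v(T) = -304*T
V(G, x) = -7 + √3661/7 (V(G, x) = -7 + √(999/7 - 68) = -7 + √(523/7) = -7 + √3661/7)
v(-103) + V(196, 137) = -304*(-103) + (-7 + √3661/7) = 31312 + (-7 + √3661/7) = 31305 + √3661/7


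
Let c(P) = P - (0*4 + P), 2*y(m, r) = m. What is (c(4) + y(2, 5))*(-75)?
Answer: -75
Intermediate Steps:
y(m, r) = m/2
c(P) = 0 (c(P) = P - (0 + P) = P - P = 0)
(c(4) + y(2, 5))*(-75) = (0 + (½)*2)*(-75) = (0 + 1)*(-75) = 1*(-75) = -75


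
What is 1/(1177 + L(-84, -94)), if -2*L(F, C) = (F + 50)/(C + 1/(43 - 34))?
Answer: 845/994412 ≈ 0.00084975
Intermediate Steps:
L(F, C) = -(50 + F)/(2*(⅑ + C)) (L(F, C) = -(F + 50)/(2*(C + 1/(43 - 34))) = -(50 + F)/(2*(C + 1/9)) = -(50 + F)/(2*(C + ⅑)) = -(50 + F)/(2*(⅑ + C)))
1/(1177 + L(-84, -94)) = 1/(1177 + 9*(-50 - 1*(-84))/(2*(1 + 9*(-94)))) = 1/(1177 + 9*(-50 + 84)/(2*(1 - 846))) = 1/(1177 + (9/2)*34/(-845)) = 1/(1177 + (9/2)*(-1/845)*34) = 1/(1177 - 153/845) = 1/(994412/845) = 845/994412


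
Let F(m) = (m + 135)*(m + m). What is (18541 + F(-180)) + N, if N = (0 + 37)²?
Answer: 36110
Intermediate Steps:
F(m) = 2*m*(135 + m) (F(m) = (135 + m)*(2*m) = 2*m*(135 + m))
N = 1369 (N = 37² = 1369)
(18541 + F(-180)) + N = (18541 + 2*(-180)*(135 - 180)) + 1369 = (18541 + 2*(-180)*(-45)) + 1369 = (18541 + 16200) + 1369 = 34741 + 1369 = 36110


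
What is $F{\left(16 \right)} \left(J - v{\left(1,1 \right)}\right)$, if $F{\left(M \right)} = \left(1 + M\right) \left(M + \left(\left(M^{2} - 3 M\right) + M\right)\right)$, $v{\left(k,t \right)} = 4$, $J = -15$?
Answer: $-77520$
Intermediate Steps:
$F{\left(M \right)} = \left(1 + M\right) \left(M^{2} - M\right)$ ($F{\left(M \right)} = \left(1 + M\right) \left(M + \left(M^{2} - 2 M\right)\right) = \left(1 + M\right) \left(M^{2} - M\right)$)
$F{\left(16 \right)} \left(J - v{\left(1,1 \right)}\right) = \left(16^{3} - 16\right) \left(-15 - 4\right) = \left(4096 - 16\right) \left(-15 - 4\right) = 4080 \left(-19\right) = -77520$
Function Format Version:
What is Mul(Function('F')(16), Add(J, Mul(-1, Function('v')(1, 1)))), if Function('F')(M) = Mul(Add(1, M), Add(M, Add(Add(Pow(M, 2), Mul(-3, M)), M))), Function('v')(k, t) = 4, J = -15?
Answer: -77520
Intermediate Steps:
Function('F')(M) = Mul(Add(1, M), Add(Pow(M, 2), Mul(-1, M))) (Function('F')(M) = Mul(Add(1, M), Add(M, Add(Pow(M, 2), Mul(-2, M)))) = Mul(Add(1, M), Add(Pow(M, 2), Mul(-1, M))))
Mul(Function('F')(16), Add(J, Mul(-1, Function('v')(1, 1)))) = Mul(Add(Pow(16, 3), Mul(-1, 16)), Add(-15, Mul(-1, 4))) = Mul(Add(4096, -16), Add(-15, -4)) = Mul(4080, -19) = -77520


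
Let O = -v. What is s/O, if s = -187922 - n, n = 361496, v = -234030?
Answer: -274709/117015 ≈ -2.3476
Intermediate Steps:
O = 234030 (O = -1*(-234030) = 234030)
s = -549418 (s = -187922 - 1*361496 = -187922 - 361496 = -549418)
s/O = -549418/234030 = -549418*1/234030 = -274709/117015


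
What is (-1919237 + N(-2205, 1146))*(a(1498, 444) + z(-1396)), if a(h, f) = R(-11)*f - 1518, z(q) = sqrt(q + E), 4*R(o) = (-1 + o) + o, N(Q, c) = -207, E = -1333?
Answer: 7814056524 - 1919444*I*sqrt(2729) ≈ 7.8141e+9 - 1.0027e+8*I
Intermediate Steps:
R(o) = -1/4 + o/2 (R(o) = ((-1 + o) + o)/4 = (-1 + 2*o)/4 = -1/4 + o/2)
z(q) = sqrt(-1333 + q) (z(q) = sqrt(q - 1333) = sqrt(-1333 + q))
a(h, f) = -1518 - 23*f/4 (a(h, f) = (-1/4 + (1/2)*(-11))*f - 1518 = (-1/4 - 11/2)*f - 1518 = -23*f/4 - 1518 = -1518 - 23*f/4)
(-1919237 + N(-2205, 1146))*(a(1498, 444) + z(-1396)) = (-1919237 - 207)*((-1518 - 23/4*444) + sqrt(-1333 - 1396)) = -1919444*((-1518 - 2553) + sqrt(-2729)) = -1919444*(-4071 + I*sqrt(2729)) = 7814056524 - 1919444*I*sqrt(2729)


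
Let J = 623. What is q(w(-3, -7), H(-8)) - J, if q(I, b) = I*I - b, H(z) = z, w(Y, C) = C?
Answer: -566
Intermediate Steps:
q(I, b) = I² - b
q(w(-3, -7), H(-8)) - J = ((-7)² - 1*(-8)) - 1*623 = (49 + 8) - 623 = 57 - 623 = -566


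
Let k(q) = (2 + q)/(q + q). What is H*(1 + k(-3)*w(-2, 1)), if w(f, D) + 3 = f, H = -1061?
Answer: -1061/6 ≈ -176.83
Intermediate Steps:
w(f, D) = -3 + f
k(q) = (2 + q)/(2*q) (k(q) = (2 + q)/((2*q)) = (2 + q)*(1/(2*q)) = (2 + q)/(2*q))
H*(1 + k(-3)*w(-2, 1)) = -1061*(1 + ((½)*(2 - 3)/(-3))*(-3 - 2)) = -1061*(1 + ((½)*(-⅓)*(-1))*(-5)) = -1061*(1 + (⅙)*(-5)) = -1061*(1 - ⅚) = -1061*⅙ = -1061/6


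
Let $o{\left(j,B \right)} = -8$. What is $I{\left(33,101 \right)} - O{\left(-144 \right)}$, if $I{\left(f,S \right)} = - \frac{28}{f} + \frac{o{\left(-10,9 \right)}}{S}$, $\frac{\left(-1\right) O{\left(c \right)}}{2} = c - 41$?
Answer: $- \frac{1236302}{3333} \approx -370.93$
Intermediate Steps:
$O{\left(c \right)} = 82 - 2 c$ ($O{\left(c \right)} = - 2 \left(c - 41\right) = - 2 \left(-41 + c\right) = 82 - 2 c$)
$I{\left(f,S \right)} = - \frac{28}{f} - \frac{8}{S}$
$I{\left(33,101 \right)} - O{\left(-144 \right)} = \left(- \frac{28}{33} - \frac{8}{101}\right) - \left(82 - -288\right) = \left(\left(-28\right) \frac{1}{33} - \frac{8}{101}\right) - \left(82 + 288\right) = \left(- \frac{28}{33} - \frac{8}{101}\right) - 370 = - \frac{3092}{3333} - 370 = - \frac{1236302}{3333}$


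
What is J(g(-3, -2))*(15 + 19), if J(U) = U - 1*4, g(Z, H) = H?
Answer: -204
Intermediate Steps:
J(U) = -4 + U (J(U) = U - 4 = -4 + U)
J(g(-3, -2))*(15 + 19) = (-4 - 2)*(15 + 19) = -6*34 = -204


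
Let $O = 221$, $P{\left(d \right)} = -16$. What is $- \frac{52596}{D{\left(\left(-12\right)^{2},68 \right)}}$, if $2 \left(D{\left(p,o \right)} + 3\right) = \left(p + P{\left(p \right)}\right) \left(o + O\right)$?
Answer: $- \frac{52596}{18493} \approx -2.8441$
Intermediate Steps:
$D{\left(p,o \right)} = -3 + \frac{\left(-16 + p\right) \left(221 + o\right)}{2}$ ($D{\left(p,o \right)} = -3 + \frac{\left(p - 16\right) \left(o + 221\right)}{2} = -3 + \frac{\left(-16 + p\right) \left(221 + o\right)}{2}$)
$- \frac{52596}{D{\left(\left(-12\right)^{2},68 \right)}} = - \frac{52596}{-1771 - 544 + \frac{221 \left(-12\right)^{2}}{2} + \frac{1}{2} \cdot 68 \left(-12\right)^{2}} = - \frac{52596}{-1771 - 544 + \frac{221}{2} \cdot 144 + \frac{1}{2} \cdot 68 \cdot 144} = - \frac{52596}{-1771 - 544 + 15912 + 4896} = - \frac{52596}{18493}$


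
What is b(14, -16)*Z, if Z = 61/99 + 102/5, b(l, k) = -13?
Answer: -135239/495 ≈ -273.21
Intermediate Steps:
Z = 10403/495 (Z = 61*(1/99) + 102*(1/5) = 61/99 + 102/5 = 10403/495 ≈ 21.016)
b(14, -16)*Z = -13*10403/495 = -135239/495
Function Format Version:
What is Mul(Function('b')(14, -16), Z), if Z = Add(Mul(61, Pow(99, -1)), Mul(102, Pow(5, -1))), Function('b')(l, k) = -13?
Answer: Rational(-135239, 495) ≈ -273.21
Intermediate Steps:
Z = Rational(10403, 495) (Z = Add(Mul(61, Rational(1, 99)), Mul(102, Rational(1, 5))) = Add(Rational(61, 99), Rational(102, 5)) = Rational(10403, 495) ≈ 21.016)
Mul(Function('b')(14, -16), Z) = Mul(-13, Rational(10403, 495)) = Rational(-135239, 495)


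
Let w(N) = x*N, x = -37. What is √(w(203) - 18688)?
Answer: 3*I*√2911 ≈ 161.86*I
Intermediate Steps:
w(N) = -37*N
√(w(203) - 18688) = √(-37*203 - 18688) = √(-7511 - 18688) = √(-26199) = 3*I*√2911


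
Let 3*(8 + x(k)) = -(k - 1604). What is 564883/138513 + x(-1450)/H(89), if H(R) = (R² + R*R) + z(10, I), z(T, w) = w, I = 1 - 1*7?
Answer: 4542692659/1096745934 ≈ 4.1420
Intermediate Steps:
I = -6 (I = 1 - 7 = -6)
H(R) = -6 + 2*R² (H(R) = (R² + R*R) - 6 = (R² + R²) - 6 = 2*R² - 6 = -6 + 2*R²)
x(k) = 1580/3 - k/3 (x(k) = -8 + (-(k - 1604))/3 = -8 + (-(-1604 + k))/3 = -8 + (1604 - k)/3 = -8 + (1604/3 - k/3) = 1580/3 - k/3)
564883/138513 + x(-1450)/H(89) = 564883/138513 + (1580/3 - ⅓*(-1450))/(-6 + 2*89²) = 564883*(1/138513) + (1580/3 + 1450/3)/(-6 + 2*7921) = 564883/138513 + 1010/(-6 + 15842) = 564883/138513 + 1010/15836 = 564883/138513 + 1010*(1/15836) = 564883/138513 + 505/7918 = 4542692659/1096745934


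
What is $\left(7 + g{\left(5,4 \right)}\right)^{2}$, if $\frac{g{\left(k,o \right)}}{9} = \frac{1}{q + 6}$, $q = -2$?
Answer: $\frac{1369}{16} \approx 85.563$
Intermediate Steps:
$g{\left(k,o \right)} = \frac{9}{4}$ ($g{\left(k,o \right)} = \frac{9}{-2 + 6} = \frac{9}{4}$)
$\left(7 + g{\left(5,4 \right)}\right)^{2} = \left(7 + \frac{9}{4}\right)^{2} = \left(\frac{37}{4}\right)^{2} = \frac{1369}{16}$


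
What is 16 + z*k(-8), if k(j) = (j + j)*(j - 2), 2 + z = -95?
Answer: -15504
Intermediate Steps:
z = -97 (z = -2 - 95 = -97)
k(j) = 2*j*(-2 + j) (k(j) = (2*j)*(-2 + j) = 2*j*(-2 + j))
16 + z*k(-8) = 16 - 194*(-8)*(-2 - 8) = 16 - 194*(-8)*(-10) = 16 - 97*160 = 16 - 15520 = -15504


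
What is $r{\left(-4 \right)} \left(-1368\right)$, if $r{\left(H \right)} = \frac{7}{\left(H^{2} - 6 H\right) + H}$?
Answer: $-266$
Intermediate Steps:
$r{\left(H \right)} = \frac{7}{H^{2} - 5 H}$
$r{\left(-4 \right)} \left(-1368\right) = \frac{7}{\left(-4\right) \left(-5 - 4\right)} \left(-1368\right) = 7 \left(- \frac{1}{4}\right) \frac{1}{-9} \left(-1368\right) = 7 \left(- \frac{1}{4}\right) \left(- \frac{1}{9}\right) \left(-1368\right) = \frac{7}{36} \left(-1368\right) = -266$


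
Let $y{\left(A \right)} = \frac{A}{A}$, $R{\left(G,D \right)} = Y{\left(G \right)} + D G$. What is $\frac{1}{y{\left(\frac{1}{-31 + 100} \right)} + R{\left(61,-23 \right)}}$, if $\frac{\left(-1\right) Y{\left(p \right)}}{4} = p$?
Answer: $- \frac{1}{1646} \approx -0.00060753$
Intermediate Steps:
$Y{\left(p \right)} = - 4 p$
$R{\left(G,D \right)} = - 4 G + D G$
$y{\left(A \right)} = 1$
$\frac{1}{y{\left(\frac{1}{-31 + 100} \right)} + R{\left(61,-23 \right)}} = \frac{1}{1 + 61 \left(-4 - 23\right)} = \frac{1}{1 + 61 \left(-27\right)} = \frac{1}{1 - 1647} = \frac{1}{-1646} = - \frac{1}{1646}$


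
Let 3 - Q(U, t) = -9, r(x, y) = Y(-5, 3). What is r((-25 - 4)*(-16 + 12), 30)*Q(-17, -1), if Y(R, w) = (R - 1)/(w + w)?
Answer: -12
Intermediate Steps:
Y(R, w) = (-1 + R)/(2*w) (Y(R, w) = (-1 + R)/((2*w)) = (-1 + R)*(1/(2*w)) = (-1 + R)/(2*w))
r(x, y) = -1 (r(x, y) = (½)*(-1 - 5)/3 = (½)*(⅓)*(-6) = -1)
Q(U, t) = 12 (Q(U, t) = 3 - 1*(-9) = 3 + 9 = 12)
r((-25 - 4)*(-16 + 12), 30)*Q(-17, -1) = -1*12 = -12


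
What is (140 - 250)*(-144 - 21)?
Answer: 18150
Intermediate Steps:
(140 - 250)*(-144 - 21) = -110*(-165) = 18150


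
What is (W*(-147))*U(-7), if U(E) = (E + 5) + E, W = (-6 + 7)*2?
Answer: 2646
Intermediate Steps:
W = 2 (W = 1*2 = 2)
U(E) = 5 + 2*E (U(E) = (5 + E) + E = 5 + 2*E)
(W*(-147))*U(-7) = (2*(-147))*(5 + 2*(-7)) = -294*(5 - 14) = -294*(-9) = 2646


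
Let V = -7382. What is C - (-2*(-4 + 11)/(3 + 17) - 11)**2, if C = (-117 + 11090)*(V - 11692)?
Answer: -20929913889/100 ≈ -2.0930e+8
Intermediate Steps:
C = -209299002 (C = (-117 + 11090)*(-7382 - 11692) = 10973*(-19074) = -209299002)
C - (-2*(-4 + 11)/(3 + 17) - 11)**2 = -209299002 - (-2*(-4 + 11)/(3 + 17) - 11)**2 = -209299002 - (-14/20 - 11)**2 = -209299002 - (-2*7/20 - 11)**2 = -209299002 - (-7/10 - 11)**2 = -209299002 - (-117/10)**2 = -209299002 - 1*13689/100 = -209299002 - 13689/100 = -20929913889/100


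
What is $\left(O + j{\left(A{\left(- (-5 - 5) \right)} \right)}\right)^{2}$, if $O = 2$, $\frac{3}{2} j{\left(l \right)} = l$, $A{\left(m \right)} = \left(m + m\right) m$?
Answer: $\frac{164836}{9} \approx 18315.0$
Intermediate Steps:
$A{\left(m \right)} = 2 m^{2}$ ($A{\left(m \right)} = 2 m m = 2 m^{2}$)
$j{\left(l \right)} = \frac{2 l}{3}$
$\left(O + j{\left(A{\left(- (-5 - 5) \right)} \right)}\right)^{2} = \left(2 + \frac{2 \cdot 2 \left(- (-5 - 5)\right)^{2}}{3}\right)^{2} = \left(2 + \frac{2 \cdot 2 \left(\left(-1\right) \left(-10\right)\right)^{2}}{3}\right)^{2} = \left(2 + \frac{2 \cdot 2 \cdot 10^{2}}{3}\right)^{2} = \left(2 + \frac{2 \cdot 2 \cdot 100}{3}\right)^{2} = \left(2 + \frac{2}{3} \cdot 200\right)^{2} = \left(2 + \frac{400}{3}\right)^{2} = \left(\frac{406}{3}\right)^{2} = \frac{164836}{9}$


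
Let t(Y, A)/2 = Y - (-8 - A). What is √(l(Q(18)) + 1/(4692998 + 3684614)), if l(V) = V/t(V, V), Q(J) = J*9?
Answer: √29490614785589974/347670898 ≈ 0.49394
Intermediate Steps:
Q(J) = 9*J
t(Y, A) = 16 + 2*A + 2*Y (t(Y, A) = 2*(Y - (-8 - A)) = 2*(Y + (8 + A)) = 2*(8 + A + Y) = 16 + 2*A + 2*Y)
l(V) = V/(16 + 4*V) (l(V) = V/(16 + 2*V + 2*V) = V/(16 + 4*V))
√(l(Q(18)) + 1/(4692998 + 3684614)) = √((9*18)/(4*(4 + 9*18)) + 1/(4692998 + 3684614)) = √((¼)*162/(4 + 162) + 1/8377612) = √((¼)*162/166 + 1/8377612) = √((¼)*162*(1/166) + 1/8377612) = √(81/332 + 1/8377612) = √(84823363/347670898) = √29490614785589974/347670898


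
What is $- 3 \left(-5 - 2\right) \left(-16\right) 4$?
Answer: $-1344$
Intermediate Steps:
$- 3 \left(-5 - 2\right) \left(-16\right) 4 = \left(-3\right) \left(-7\right) \left(-16\right) 4 = 21 \left(-16\right) 4 = \left(-336\right) 4 = -1344$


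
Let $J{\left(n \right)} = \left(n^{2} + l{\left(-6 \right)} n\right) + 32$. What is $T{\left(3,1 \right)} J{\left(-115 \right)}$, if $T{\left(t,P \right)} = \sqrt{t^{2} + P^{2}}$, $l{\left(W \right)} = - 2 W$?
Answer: $11877 \sqrt{10} \approx 37558.0$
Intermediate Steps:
$J{\left(n \right)} = 32 + n^{2} + 12 n$ ($J{\left(n \right)} = \left(n^{2} + \left(-2\right) \left(-6\right) n\right) + 32 = \left(n^{2} + 12 n\right) + 32 = 32 + n^{2} + 12 n$)
$T{\left(t,P \right)} = \sqrt{P^{2} + t^{2}}$
$T{\left(3,1 \right)} J{\left(-115 \right)} = \sqrt{1^{2} + 3^{2}} \left(32 + \left(-115\right)^{2} + 12 \left(-115\right)\right) = \sqrt{1 + 9} \left(32 + 13225 - 1380\right) = \sqrt{10} \cdot 11877 = 11877 \sqrt{10}$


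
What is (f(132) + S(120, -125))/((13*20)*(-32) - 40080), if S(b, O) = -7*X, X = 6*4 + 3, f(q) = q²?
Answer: -3447/9680 ≈ -0.35609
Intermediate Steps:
X = 27 (X = 24 + 3 = 27)
S(b, O) = -189 (S(b, O) = -7*27 = -189)
(f(132) + S(120, -125))/((13*20)*(-32) - 40080) = (132² - 189)/((13*20)*(-32) - 40080) = (17424 - 189)/(260*(-32) - 40080) = 17235/(-8320 - 40080) = 17235/(-48400) = 17235*(-1/48400) = -3447/9680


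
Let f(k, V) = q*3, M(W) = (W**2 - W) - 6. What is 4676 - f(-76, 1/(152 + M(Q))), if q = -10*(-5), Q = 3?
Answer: 4526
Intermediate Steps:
M(W) = -6 + W**2 - W
q = 50
f(k, V) = 150 (f(k, V) = 50*3 = 150)
4676 - f(-76, 1/(152 + M(Q))) = 4676 - 1*150 = 4676 - 150 = 4526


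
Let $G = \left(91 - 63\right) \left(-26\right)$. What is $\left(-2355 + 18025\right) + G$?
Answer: $14942$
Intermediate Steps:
$G = -728$ ($G = 28 \left(-26\right) = -728$)
$\left(-2355 + 18025\right) + G = \left(-2355 + 18025\right) - 728 = 15670 - 728 = 14942$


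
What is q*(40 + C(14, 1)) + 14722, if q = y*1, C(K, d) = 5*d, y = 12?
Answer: 15262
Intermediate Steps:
q = 12 (q = 12*1 = 12)
q*(40 + C(14, 1)) + 14722 = 12*(40 + 5*1) + 14722 = 12*(40 + 5) + 14722 = 12*45 + 14722 = 540 + 14722 = 15262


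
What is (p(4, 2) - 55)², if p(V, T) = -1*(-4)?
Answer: 2601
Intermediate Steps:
p(V, T) = 4
(p(4, 2) - 55)² = (4 - 55)² = (-51)² = 2601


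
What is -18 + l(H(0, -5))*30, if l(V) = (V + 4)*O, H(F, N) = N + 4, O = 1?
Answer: 72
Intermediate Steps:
H(F, N) = 4 + N
l(V) = 4 + V (l(V) = (V + 4)*1 = (4 + V)*1 = 4 + V)
-18 + l(H(0, -5))*30 = -18 + (4 + (4 - 5))*30 = -18 + (4 - 1)*30 = -18 + 3*30 = -18 + 90 = 72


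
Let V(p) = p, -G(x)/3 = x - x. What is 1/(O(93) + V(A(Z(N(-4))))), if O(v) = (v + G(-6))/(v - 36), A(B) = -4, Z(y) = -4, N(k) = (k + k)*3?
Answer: -19/45 ≈ -0.42222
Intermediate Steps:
G(x) = 0 (G(x) = -3*(x - x) = -3*0 = 0)
N(k) = 6*k (N(k) = (2*k)*3 = 6*k)
O(v) = v/(-36 + v) (O(v) = (v + 0)/(v - 36) = v/(-36 + v))
1/(O(93) + V(A(Z(N(-4))))) = 1/(93/(-36 + 93) - 4) = 1/(93/57 - 4) = 1/(93*(1/57) - 4) = 1/(31/19 - 4) = 1/(-45/19) = -19/45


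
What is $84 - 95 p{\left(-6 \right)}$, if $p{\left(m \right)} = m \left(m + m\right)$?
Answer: $-6756$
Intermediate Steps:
$p{\left(m \right)} = 2 m^{2}$ ($p{\left(m \right)} = m 2 m = 2 m^{2}$)
$84 - 95 p{\left(-6 \right)} = 84 - 95 \cdot 2 \left(-6\right)^{2} = 84 - 95 \cdot 2 \cdot 36 = 84 - 6840 = -6756$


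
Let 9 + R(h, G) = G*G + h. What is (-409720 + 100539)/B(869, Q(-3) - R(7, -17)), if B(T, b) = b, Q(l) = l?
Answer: 309181/290 ≈ 1066.1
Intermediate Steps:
R(h, G) = -9 + h + G**2 (R(h, G) = -9 + (G*G + h) = -9 + (G**2 + h) = -9 + (h + G**2) = -9 + h + G**2)
(-409720 + 100539)/B(869, Q(-3) - R(7, -17)) = (-409720 + 100539)/(-3 - (-9 + 7 + (-17)**2)) = -309181/(-3 - (-9 + 7 + 289)) = -309181/(-3 - 1*287) = -309181/(-3 - 287) = -309181/(-290) = -309181*(-1/290) = 309181/290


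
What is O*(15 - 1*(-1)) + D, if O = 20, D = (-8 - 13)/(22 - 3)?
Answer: 6059/19 ≈ 318.89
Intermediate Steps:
D = -21/19 ≈ -1.1053
O*(15 - 1*(-1)) + D = 20*(15 - 1*(-1)) - 21/19 = 20*(15 + 1) - 21/19 = 20*16 - 21/19 = 320 - 21/19 = 6059/19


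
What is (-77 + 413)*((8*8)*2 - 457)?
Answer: -110544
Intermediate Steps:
(-77 + 413)*((8*8)*2 - 457) = 336*(64*2 - 457) = 336*(128 - 457) = 336*(-329) = -110544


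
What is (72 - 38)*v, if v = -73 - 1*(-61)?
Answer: -408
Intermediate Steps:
v = -12 (v = -73 + 61 = -12)
(72 - 38)*v = (72 - 38)*(-12) = 34*(-12) = -408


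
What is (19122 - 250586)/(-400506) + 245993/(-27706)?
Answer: -46054365437/5548209618 ≈ -8.3008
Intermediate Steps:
(19122 - 250586)/(-400506) + 245993/(-27706) = -231464*(-1/400506) + 245993*(-1/27706) = 115732/200253 - 245993/27706 = -46054365437/5548209618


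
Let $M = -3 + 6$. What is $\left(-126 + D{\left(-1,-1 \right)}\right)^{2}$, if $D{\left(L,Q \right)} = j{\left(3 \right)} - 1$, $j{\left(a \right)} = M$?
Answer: $15376$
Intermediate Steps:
$M = 3$
$j{\left(a \right)} = 3$
$D{\left(L,Q \right)} = 2$ ($D{\left(L,Q \right)} = 3 - 1 = 2$)
$\left(-126 + D{\left(-1,-1 \right)}\right)^{2} = \left(-126 + 2\right)^{2} = \left(-124\right)^{2} = 15376$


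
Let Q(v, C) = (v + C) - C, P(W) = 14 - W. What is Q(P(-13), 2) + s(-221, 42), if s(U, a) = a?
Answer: 69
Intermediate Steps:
Q(v, C) = v (Q(v, C) = (C + v) - C = v)
Q(P(-13), 2) + s(-221, 42) = (14 - 1*(-13)) + 42 = (14 + 13) + 42 = 27 + 42 = 69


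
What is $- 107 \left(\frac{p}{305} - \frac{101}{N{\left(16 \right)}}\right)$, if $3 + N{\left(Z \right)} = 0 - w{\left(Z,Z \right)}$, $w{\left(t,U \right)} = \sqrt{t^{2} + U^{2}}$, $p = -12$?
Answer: $\frac{10534257}{153415} - \frac{172912 \sqrt{2}}{503} \approx -417.49$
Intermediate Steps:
$w{\left(t,U \right)} = \sqrt{U^{2} + t^{2}}$
$N{\left(Z \right)} = -3 - \sqrt{2} \sqrt{Z^{2}}$ ($N{\left(Z \right)} = -3 + \left(0 - \sqrt{Z^{2} + Z^{2}}\right) = -3 + \left(0 - \sqrt{2 Z^{2}}\right) = -3 + \left(0 - \sqrt{2} \sqrt{Z^{2}}\right) = -3 - \sqrt{2} \sqrt{Z^{2}}$)
$- 107 \left(\frac{p}{305} - \frac{101}{N{\left(16 \right)}}\right) = - 107 \left(- \frac{12}{305} - \frac{101}{-3 - \sqrt{2} \sqrt{16^{2}}}\right) = - 107 \left(\left(-12\right) \frac{1}{305} - \frac{101}{-3 - \sqrt{2} \sqrt{256}}\right) = - 107 \left(- \frac{12}{305} - \frac{101}{-3 - \sqrt{2} \cdot 16}\right) = - 107 \left(- \frac{12}{305} - \frac{101}{-3 - 16 \sqrt{2}}\right) = \frac{1284}{305} + \frac{10807}{-3 - 16 \sqrt{2}}$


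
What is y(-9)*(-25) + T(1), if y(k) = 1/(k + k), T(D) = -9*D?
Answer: -137/18 ≈ -7.6111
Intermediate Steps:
y(k) = 1/(2*k)
y(-9)*(-25) + T(1) = ((½)/(-9))*(-25) - 9*1 = ((½)*(-⅑))*(-25) - 9 = -1/18*(-25) - 9 = 25/18 - 9 = -137/18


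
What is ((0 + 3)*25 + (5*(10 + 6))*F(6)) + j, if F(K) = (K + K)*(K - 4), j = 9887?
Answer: 11882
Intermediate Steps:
F(K) = 2*K*(-4 + K) (F(K) = (2*K)*(-4 + K) = 2*K*(-4 + K))
((0 + 3)*25 + (5*(10 + 6))*F(6)) + j = ((0 + 3)*25 + (5*(10 + 6))*(2*6*(-4 + 6))) + 9887 = (3*25 + (5*16)*(2*6*2)) + 9887 = (75 + 80*24) + 9887 = (75 + 1920) + 9887 = 1995 + 9887 = 11882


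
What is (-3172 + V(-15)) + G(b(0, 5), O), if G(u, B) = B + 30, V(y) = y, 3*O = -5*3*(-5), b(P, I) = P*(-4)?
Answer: -3132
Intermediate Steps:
b(P, I) = -4*P
O = 25 (O = (-5*3*(-5))/3 = (-15*(-5))/3 = (⅓)*75 = 25)
G(u, B) = 30 + B
(-3172 + V(-15)) + G(b(0, 5), O) = (-3172 - 15) + (30 + 25) = -3187 + 55 = -3132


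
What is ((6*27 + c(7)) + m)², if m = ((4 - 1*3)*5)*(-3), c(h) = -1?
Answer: 21316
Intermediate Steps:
m = -15 (m = ((4 - 3)*5)*(-3) = (1*5)*(-3) = 5*(-3) = -15)
((6*27 + c(7)) + m)² = ((6*27 - 1) - 15)² = ((162 - 1) - 15)² = (161 - 15)² = 146² = 21316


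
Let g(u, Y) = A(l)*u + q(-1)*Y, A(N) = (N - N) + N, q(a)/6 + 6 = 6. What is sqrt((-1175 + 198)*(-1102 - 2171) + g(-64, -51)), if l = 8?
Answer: sqrt(3197209) ≈ 1788.1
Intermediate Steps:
q(a) = 0 (q(a) = -36 + 6*6 = -36 + 36 = 0)
A(N) = N (A(N) = 0 + N = N)
g(u, Y) = 8*u (g(u, Y) = 8*u + 0*Y = 8*u + 0 = 8*u)
sqrt((-1175 + 198)*(-1102 - 2171) + g(-64, -51)) = sqrt((-1175 + 198)*(-1102 - 2171) + 8*(-64)) = sqrt(-977*(-3273) - 512) = sqrt(3197721 - 512) = sqrt(3197209)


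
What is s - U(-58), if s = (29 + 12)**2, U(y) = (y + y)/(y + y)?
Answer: 1680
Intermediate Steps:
U(y) = 1 (U(y) = (2*y)/((2*y)) = (2*y)*(1/(2*y)) = 1)
s = 1681 (s = 41**2 = 1681)
s - U(-58) = 1681 - 1*1 = 1681 - 1 = 1680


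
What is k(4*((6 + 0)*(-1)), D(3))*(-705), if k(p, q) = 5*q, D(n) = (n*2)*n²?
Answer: -190350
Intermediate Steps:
D(n) = 2*n³ (D(n) = (2*n)*n² = 2*n³)
k(4*((6 + 0)*(-1)), D(3))*(-705) = (5*(2*3³))*(-705) = (5*(2*27))*(-705) = (5*54)*(-705) = 270*(-705) = -190350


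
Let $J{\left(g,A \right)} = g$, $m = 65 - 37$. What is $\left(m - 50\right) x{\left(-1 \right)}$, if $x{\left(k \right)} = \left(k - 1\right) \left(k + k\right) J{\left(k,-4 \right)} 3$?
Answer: $264$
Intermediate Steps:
$m = 28$
$x{\left(k \right)} = 6 k^{2} \left(-1 + k\right)$ ($x{\left(k \right)} = \left(k - 1\right) \left(k + k\right) k 3 = \left(-1 + k\right) 2 k k 3 = 2 k \left(-1 + k\right) k 3 = 2 k^{2} \left(-1 + k\right) 3 = 6 k^{2} \left(-1 + k\right)$)
$\left(m - 50\right) x{\left(-1 \right)} = \left(28 - 50\right) 6 \left(-1\right)^{2} \left(-1 - 1\right) = - 22 \cdot 6 \cdot 1 \left(-2\right) = \left(-22\right) \left(-12\right) = 264$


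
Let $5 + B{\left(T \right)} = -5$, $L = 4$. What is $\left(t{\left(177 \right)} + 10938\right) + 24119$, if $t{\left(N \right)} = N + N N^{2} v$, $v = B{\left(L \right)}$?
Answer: $-55417096$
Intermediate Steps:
$B{\left(T \right)} = -10$ ($B{\left(T \right)} = -5 - 5 = -10$)
$v = -10$
$t{\left(N \right)} = N - 10 N^{3}$ ($t{\left(N \right)} = N + N N^{2} \left(-10\right) = N + N^{3} \left(-10\right) = N - 10 N^{3}$)
$\left(t{\left(177 \right)} + 10938\right) + 24119 = \left(\left(177 - 10 \cdot 177^{3}\right) + 10938\right) + 24119 = \left(\left(177 - 55452330\right) + 10938\right) + 24119 = \left(-55452153 + 10938\right) + 24119 = -55441215 + 24119 = -55417096$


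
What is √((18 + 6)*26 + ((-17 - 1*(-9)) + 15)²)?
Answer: √673 ≈ 25.942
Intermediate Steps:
√((18 + 6)*26 + ((-17 - 1*(-9)) + 15)²) = √(24*26 + ((-17 + 9) + 15)²) = √(624 + (-8 + 15)²) = √(624 + 7²) = √(624 + 49) = √673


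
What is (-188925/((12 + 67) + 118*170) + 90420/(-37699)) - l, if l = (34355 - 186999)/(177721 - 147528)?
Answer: -51377734673877/7641044773691 ≈ -6.7239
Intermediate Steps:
l = -152644/30193 ≈ -5.0556
(-188925/((12 + 67) + 118*170) + 90420/(-37699)) - l = (-188925/((12 + 67) + 118*170) + 90420/(-37699)) - 1*(-152644/30193) = (-188925/(79 + 20060) + 90420*(-1/37699)) + 152644/30193 = (-188925/20139 - 90420/37699) + 152644/30193 = (-188925*1/20139 - 90420/37699) + 152644/30193 = (-62975/6713 - 90420/37699) + 152644/30193 = -2981083985/253073387 + 152644/30193 = -51377734673877/7641044773691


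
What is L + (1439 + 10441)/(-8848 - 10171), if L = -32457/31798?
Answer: -6958461/4229134 ≈ -1.6454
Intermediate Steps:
L = -32457/31798 (L = -32457*1/31798 = -32457/31798 ≈ -1.0207)
L + (1439 + 10441)/(-8848 - 10171) = -32457/31798 + (1439 + 10441)/(-8848 - 10171) = -32457/31798 + 11880/(-19019) = -32457/31798 + 11880*(-1/19019) = -32457/31798 - 1080/1729 = -6958461/4229134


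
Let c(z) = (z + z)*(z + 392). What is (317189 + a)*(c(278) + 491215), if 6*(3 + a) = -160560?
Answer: 250851101110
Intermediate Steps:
c(z) = 2*z*(392 + z) (c(z) = (2*z)*(392 + z) = 2*z*(392 + z))
a = -26763 (a = -3 + (1/6)*(-160560) = -3 - 26760 = -26763)
(317189 + a)*(c(278) + 491215) = (317189 - 26763)*(2*278*(392 + 278) + 491215) = 290426*(2*278*670 + 491215) = 290426*(372520 + 491215) = 290426*863735 = 250851101110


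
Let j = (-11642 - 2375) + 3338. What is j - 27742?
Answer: -38421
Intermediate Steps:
j = -10679 (j = -14017 + 3338 = -10679)
j - 27742 = -10679 - 27742 = -38421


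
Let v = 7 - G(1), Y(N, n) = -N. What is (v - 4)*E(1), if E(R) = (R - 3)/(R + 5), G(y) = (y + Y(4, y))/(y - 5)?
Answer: -3/4 ≈ -0.75000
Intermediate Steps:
G(y) = (-4 + y)/(-5 + y) (G(y) = (y - 1*4)/(y - 5) = (y - 4)/(-5 + y) = (-4 + y)/(-5 + y))
v = 25/4 (v = 7 - (-4 + 1)/(-5 + 1) = 7 - (-3)/(-4) = 7 - (-1)*(-3)/4 = 7 - 1*3/4 = 7 - 3/4 = 25/4 ≈ 6.2500)
E(R) = (-3 + R)/(5 + R)
(v - 4)*E(1) = (25/4 - 4)*((-3 + 1)/(5 + 1)) = 9*(-2/6)/4 = 9*((1/6)*(-2))/4 = (9/4)*(-1/3) = -3/4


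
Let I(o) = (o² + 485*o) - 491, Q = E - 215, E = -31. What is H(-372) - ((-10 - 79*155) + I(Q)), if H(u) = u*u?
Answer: 209924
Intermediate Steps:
Q = -246 (Q = -31 - 215 = -246)
H(u) = u²
I(o) = -491 + o² + 485*o
H(-372) - ((-10 - 79*155) + I(Q)) = (-372)² - ((-10 - 79*155) + (-491 + (-246)² + 485*(-246))) = 138384 - ((-10 - 12245) + (-491 + 60516 - 119310)) = 138384 - (-12255 - 59285) = 138384 - 1*(-71540) = 138384 + 71540 = 209924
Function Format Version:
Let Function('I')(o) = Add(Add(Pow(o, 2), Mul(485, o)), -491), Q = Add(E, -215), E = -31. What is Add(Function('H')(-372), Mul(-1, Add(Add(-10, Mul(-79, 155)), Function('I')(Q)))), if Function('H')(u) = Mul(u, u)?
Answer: 209924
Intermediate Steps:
Q = -246 (Q = Add(-31, -215) = -246)
Function('H')(u) = Pow(u, 2)
Function('I')(o) = Add(-491, Pow(o, 2), Mul(485, o))
Add(Function('H')(-372), Mul(-1, Add(Add(-10, Mul(-79, 155)), Function('I')(Q)))) = Add(Pow(-372, 2), Mul(-1, Add(Add(-10, Mul(-79, 155)), Add(-491, Pow(-246, 2), Mul(485, -246))))) = Add(138384, Mul(-1, Add(Add(-10, -12245), Add(-491, 60516, -119310)))) = Add(138384, Mul(-1, Add(-12255, -59285))) = Add(138384, Mul(-1, -71540)) = Add(138384, 71540) = 209924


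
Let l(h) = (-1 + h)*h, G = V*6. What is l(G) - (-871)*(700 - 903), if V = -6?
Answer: -175481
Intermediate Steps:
G = -36 (G = -6*6 = -36)
l(h) = h*(-1 + h)
l(G) - (-871)*(700 - 903) = -36*(-1 - 36) - (-871)*(700 - 903) = -36*(-37) - (-871)*(-203) = 1332 - 1*176813 = 1332 - 176813 = -175481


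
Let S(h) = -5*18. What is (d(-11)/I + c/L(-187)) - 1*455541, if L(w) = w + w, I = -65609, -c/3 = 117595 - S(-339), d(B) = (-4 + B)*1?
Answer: -11154794870301/24537766 ≈ -4.5460e+5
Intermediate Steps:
S(h) = -90
d(B) = -4 + B
c = -353055 (c = -3*(117595 - 1*(-90)) = -3*(117595 + 90) = -3*117685 = -353055)
L(w) = 2*w
(d(-11)/I + c/L(-187)) - 1*455541 = ((-4 - 11)/(-65609) - 353055/(2*(-187))) - 1*455541 = (-15*(-1/65609) - 353055/(-374)) - 455541 = (15/65609 - 353055*(-1/374)) - 455541 = (15/65609 + 353055/374) - 455541 = 23163591105/24537766 - 455541 = -11154794870301/24537766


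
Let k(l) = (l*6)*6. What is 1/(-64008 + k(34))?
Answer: -1/62784 ≈ -1.5928e-5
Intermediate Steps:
k(l) = 36*l (k(l) = (6*l)*6 = 36*l)
1/(-64008 + k(34)) = 1/(-64008 + 36*34) = 1/(-64008 + 1224) = 1/(-62784) = -1/62784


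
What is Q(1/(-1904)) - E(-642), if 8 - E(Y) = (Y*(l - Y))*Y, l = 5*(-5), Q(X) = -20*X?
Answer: 121049265685/476 ≈ 2.5431e+8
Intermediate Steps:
l = -25
E(Y) = 8 - Y**2*(-25 - Y) (E(Y) = 8 - Y*(-25 - Y)*Y = 8 - Y**2*(-25 - Y))
Q(1/(-1904)) - E(-642) = -20/(-1904) - (8 + (-642)**3 + 25*(-642)**2) = -20*(-1/1904) - (8 - 264609288 + 25*412164) = 5/476 - (8 - 264609288 + 10304100) = 5/476 - 1*(-254305180) = 5/476 + 254305180 = 121049265685/476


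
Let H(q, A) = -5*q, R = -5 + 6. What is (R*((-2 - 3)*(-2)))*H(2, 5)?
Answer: -100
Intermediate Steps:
R = 1
(R*((-2 - 3)*(-2)))*H(2, 5) = (1*((-2 - 3)*(-2)))*(-5*2) = (1*(-5*(-2)))*(-10) = (1*10)*(-10) = 10*(-10) = -100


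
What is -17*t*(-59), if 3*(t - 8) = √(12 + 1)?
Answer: 8024 + 1003*√13/3 ≈ 9229.5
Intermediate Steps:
t = 8 + √13/3 (t = 8 + √(12 + 1)/3 = 8 + √13/3 ≈ 9.2018)
-17*t*(-59) = -17*(8 + √13/3)*(-59) = (-136 - 17*√13/3)*(-59) = 8024 + 1003*√13/3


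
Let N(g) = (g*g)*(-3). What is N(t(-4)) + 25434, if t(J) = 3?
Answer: 25407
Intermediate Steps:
N(g) = -3*g² (N(g) = g²*(-3) = -3*g²)
N(t(-4)) + 25434 = -3*3² + 25434 = -3*9 + 25434 = -27 + 25434 = 25407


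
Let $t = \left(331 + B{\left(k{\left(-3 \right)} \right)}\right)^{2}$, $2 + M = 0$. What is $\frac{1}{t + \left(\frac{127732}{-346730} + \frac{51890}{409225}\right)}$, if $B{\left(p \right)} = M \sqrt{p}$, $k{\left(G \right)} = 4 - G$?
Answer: $\frac{35301498679699985153957}{3864694643952128776918636713} + \frac{426496156448313677356 \sqrt{7}}{3864694643952128776918636713} \approx 9.4263 \cdot 10^{-6}$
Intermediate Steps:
$M = -2$ ($M = -2 + 0 = -2$)
$B{\left(p \right)} = - 2 \sqrt{p}$
$t = \left(331 - 2 \sqrt{7}\right)^{2}$ ($t = \left(331 - 2 \sqrt{4 - -3}\right)^{2} = \left(331 - 2 \sqrt{4 + 3}\right)^{2} = \left(331 - 2 \sqrt{7}\right)^{2} \approx 1.0609 \cdot 10^{5}$)
$\frac{1}{t + \left(\frac{127732}{-346730} + \frac{51890}{409225}\right)} = \frac{1}{\left(109589 - 1324 \sqrt{7}\right) + \left(\frac{127732}{-346730} + \frac{51890}{409225}\right)} = \frac{1}{\left(109589 - 1324 \sqrt{7}\right) + \left(127732 \left(- \frac{1}{346730}\right) + 51890 \cdot \frac{1}{409225}\right)} = \frac{1}{\left(109589 - 1324 \sqrt{7}\right) + \left(- \frac{63866}{173365} + \frac{10378}{81845}\right)} = \frac{1}{\left(109589 - 1324 \sqrt{7}\right) - \frac{137117232}{567562337}} = \frac{1}{\frac{62198451832261}{567562337} - 1324 \sqrt{7}}$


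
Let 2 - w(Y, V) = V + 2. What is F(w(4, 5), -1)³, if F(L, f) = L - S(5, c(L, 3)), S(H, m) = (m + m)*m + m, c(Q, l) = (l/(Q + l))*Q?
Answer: -1953125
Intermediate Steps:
w(Y, V) = -V (w(Y, V) = 2 - (V + 2) = 2 - (2 + V) = 2 + (-2 - V) = -V)
c(Q, l) = Q*l/(Q + l) (c(Q, l) = (l/(Q + l))*Q = Q*l/(Q + l))
S(H, m) = m + 2*m² (S(H, m) = (2*m)*m + m = 2*m² + m = m + 2*m²)
F(L, f) = L - 3*L*(1 + 6*L/(3 + L))/(3 + L) (F(L, f) = L - L*3/(L + 3)*(1 + 2*(L*3/(L + 3))) = L - L*3/(3 + L)*(1 + 2*(L*3/(3 + L))) = L - 3*L/(3 + L)*(1 + 2*(3*L/(3 + L))) = L - 3*L/(3 + L)*(1 + 6*L/(3 + L)) = L - 3*L*(1 + 6*L/(3 + L))/(3 + L))
F(w(4, 5), -1)³ = ((-1*5)²*(-15 - 1*5)/(9 + (-1*5)² + 6*(-1*5)))³ = ((-5)²*(-15 - 5)/(9 + (-5)² + 6*(-5)))³ = (25*(-20)/(9 + 25 - 30))³ = (25*(-20)/4)³ = (25*(¼)*(-20))³ = (-125)³ = -1953125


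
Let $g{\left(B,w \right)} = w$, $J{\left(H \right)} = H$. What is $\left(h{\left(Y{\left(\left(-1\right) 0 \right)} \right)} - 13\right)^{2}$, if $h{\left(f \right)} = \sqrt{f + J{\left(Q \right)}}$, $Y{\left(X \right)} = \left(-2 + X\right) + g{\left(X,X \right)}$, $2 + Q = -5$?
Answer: $160 - 78 i \approx 160.0 - 78.0 i$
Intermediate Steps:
$Q = -7$ ($Q = -2 - 5 = -7$)
$Y{\left(X \right)} = -2 + 2 X$ ($Y{\left(X \right)} = \left(-2 + X\right) + X = -2 + 2 X$)
$h{\left(f \right)} = \sqrt{-7 + f}$ ($h{\left(f \right)} = \sqrt{f - 7} = \sqrt{-7 + f}$)
$\left(h{\left(Y{\left(\left(-1\right) 0 \right)} \right)} - 13\right)^{2} = \left(\sqrt{-7 - \left(2 - 2 \left(\left(-1\right) 0\right)\right)} - 13\right)^{2} = \left(\sqrt{-7 + \left(-2 + 2 \cdot 0\right)} - 13\right)^{2} = \left(\sqrt{-7 + \left(-2 + 0\right)} - 13\right)^{2} = \left(\sqrt{-7 - 2} - 13\right)^{2} = \left(\sqrt{-9} - 13\right)^{2} = \left(3 i - 13\right)^{2} = \left(-13 + 3 i\right)^{2}$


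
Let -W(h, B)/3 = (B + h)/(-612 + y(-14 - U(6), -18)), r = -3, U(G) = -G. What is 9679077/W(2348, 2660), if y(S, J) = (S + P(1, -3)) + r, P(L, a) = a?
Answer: 3226359/8 ≈ 4.0330e+5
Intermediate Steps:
y(S, J) = -6 + S (y(S, J) = (S - 3) - 3 = (-3 + S) - 3 = -6 + S)
W(h, B) = 3*B/626 + 3*h/626 (W(h, B) = -3*(B + h)/(-612 + (-6 + (-14 - (-1)*6))) = -3*(B + h)/(-612 + (-6 + (-14 - 1*(-6)))) = -3*(B + h)/(-612 + (-6 + (-14 + 6))) = -3*(B + h)/(-612 + (-6 - 8)) = -3*(B + h)/(-612 - 14) = -3*(B + h)/(-626) = -3*(B + h)*(-1)/626 = -3*(-B/626 - h/626) = 3*B/626 + 3*h/626)
9679077/W(2348, 2660) = 9679077/((3/626)*2660 + (3/626)*2348) = 9679077/(3990/313 + 3522/313) = 9679077/24 = 9679077*(1/24) = 3226359/8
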